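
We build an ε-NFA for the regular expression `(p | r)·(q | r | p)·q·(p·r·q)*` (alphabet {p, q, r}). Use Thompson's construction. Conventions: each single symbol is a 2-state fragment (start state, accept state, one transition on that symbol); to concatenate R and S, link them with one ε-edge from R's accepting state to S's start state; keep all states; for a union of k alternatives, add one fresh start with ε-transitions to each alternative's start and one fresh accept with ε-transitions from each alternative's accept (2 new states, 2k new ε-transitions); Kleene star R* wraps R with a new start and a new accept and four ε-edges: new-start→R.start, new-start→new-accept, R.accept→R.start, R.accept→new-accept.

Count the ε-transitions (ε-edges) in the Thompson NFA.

19

Building bottom-up:
Each of the 9 symbol leaves contributes 0 ε-transitions.
  p | r : 4 ε-transitions
  q | r | p : 6 ε-transitions
  p·r·q : 2 ε-transitions
  (p·r·q)* : 6 ε-transitions
  (p | r)·(q | r | p)·q·(p·r·q)* : 19 ε-transitions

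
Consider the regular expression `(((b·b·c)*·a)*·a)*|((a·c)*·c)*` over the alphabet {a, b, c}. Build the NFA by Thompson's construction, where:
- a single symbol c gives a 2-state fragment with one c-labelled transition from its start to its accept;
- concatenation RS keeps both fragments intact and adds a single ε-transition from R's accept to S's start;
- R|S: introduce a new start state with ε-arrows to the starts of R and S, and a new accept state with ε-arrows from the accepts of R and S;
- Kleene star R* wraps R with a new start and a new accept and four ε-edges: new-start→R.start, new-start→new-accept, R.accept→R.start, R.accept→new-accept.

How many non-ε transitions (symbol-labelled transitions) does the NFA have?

Recursing over subexpressions:
Each of the 8 symbol leaves contributes exactly 1 symbol transition.
  b·b·c → 3 symbol transitions
  (b·b·c)* → 3 symbol transitions
  (b·b·c)*·a → 4 symbol transitions
  ((b·b·c)*·a)* → 4 symbol transitions
  ((b·b·c)*·a)*·a → 5 symbol transitions
  (((b·b·c)*·a)*·a)* → 5 symbol transitions
  a·c → 2 symbol transitions
  (a·c)* → 2 symbol transitions
  (a·c)*·c → 3 symbol transitions
  ((a·c)*·c)* → 3 symbol transitions
  (((b·b·c)*·a)*·a)*|((a·c)*·c)* → 8 symbol transitions

8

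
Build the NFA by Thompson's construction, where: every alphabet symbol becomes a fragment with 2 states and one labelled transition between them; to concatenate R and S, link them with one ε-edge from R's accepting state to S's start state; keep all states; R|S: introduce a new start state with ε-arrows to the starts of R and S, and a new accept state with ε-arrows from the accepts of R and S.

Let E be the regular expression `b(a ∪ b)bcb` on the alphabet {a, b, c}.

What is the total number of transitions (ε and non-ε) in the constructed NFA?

Per subexpression:
Each of the 6 symbol leaves contributes 1 transition (1 symbol, 0 ε).
  a ∪ b — 6 transitions (2 symbol, 4 ε)
  b(a ∪ b)bcb — 14 transitions (6 symbol, 8 ε)

14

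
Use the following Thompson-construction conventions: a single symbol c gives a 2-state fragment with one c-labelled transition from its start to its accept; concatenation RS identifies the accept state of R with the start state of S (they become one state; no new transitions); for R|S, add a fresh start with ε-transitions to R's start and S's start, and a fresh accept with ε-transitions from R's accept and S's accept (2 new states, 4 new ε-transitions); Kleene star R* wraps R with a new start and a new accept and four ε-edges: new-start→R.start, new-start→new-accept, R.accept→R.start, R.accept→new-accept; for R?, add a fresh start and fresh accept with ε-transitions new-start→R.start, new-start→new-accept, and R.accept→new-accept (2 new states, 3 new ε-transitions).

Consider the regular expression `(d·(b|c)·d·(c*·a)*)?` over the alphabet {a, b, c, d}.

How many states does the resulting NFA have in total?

16

By structural recursion:
Each of the 6 symbol leaves contributes a 2-state fragment.
  b|c → 6 states
  c* → 4 states
  c*·a → 5 states
  (c*·a)* → 7 states
  d·(b|c)·d·(c*·a)* → 14 states
  (d·(b|c)·d·(c*·a)*)? → 16 states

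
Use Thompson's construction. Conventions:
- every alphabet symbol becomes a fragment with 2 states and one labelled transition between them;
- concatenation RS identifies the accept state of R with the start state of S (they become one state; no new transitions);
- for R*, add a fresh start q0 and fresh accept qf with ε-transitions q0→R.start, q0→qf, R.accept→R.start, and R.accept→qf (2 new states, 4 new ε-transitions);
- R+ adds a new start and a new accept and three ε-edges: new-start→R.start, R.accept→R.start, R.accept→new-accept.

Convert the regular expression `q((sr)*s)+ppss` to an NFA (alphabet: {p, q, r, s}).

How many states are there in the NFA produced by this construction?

13

Recursing over subexpressions:
Each of the 8 symbol leaves contributes a 2-state fragment.
  sr : 3 states
  (sr)* : 5 states
  (sr)*s : 6 states
  ((sr)*s)+ : 8 states
  q((sr)*s)+ppss : 13 states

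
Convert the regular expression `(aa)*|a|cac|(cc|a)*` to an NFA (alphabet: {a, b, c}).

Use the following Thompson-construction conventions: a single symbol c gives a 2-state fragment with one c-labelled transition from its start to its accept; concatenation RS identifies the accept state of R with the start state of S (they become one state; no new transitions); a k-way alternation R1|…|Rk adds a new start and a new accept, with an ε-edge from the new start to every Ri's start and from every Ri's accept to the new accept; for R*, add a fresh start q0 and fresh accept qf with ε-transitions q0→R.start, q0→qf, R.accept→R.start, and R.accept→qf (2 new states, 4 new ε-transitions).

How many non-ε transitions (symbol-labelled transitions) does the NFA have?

9

Building bottom-up:
Each of the 9 symbol leaves contributes exactly 1 symbol transition.
  aa — 2 symbol transitions
  (aa)* — 2 symbol transitions
  cac — 3 symbol transitions
  cc — 2 symbol transitions
  cc|a — 3 symbol transitions
  (cc|a)* — 3 symbol transitions
  (aa)*|a|cac|(cc|a)* — 9 symbol transitions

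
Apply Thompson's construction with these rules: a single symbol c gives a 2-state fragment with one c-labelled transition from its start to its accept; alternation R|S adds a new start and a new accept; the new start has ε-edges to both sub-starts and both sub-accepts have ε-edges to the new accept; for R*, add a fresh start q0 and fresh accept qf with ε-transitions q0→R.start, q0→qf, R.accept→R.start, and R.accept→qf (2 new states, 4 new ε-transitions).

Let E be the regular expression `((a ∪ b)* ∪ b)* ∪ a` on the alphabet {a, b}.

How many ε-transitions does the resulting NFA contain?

20

Building bottom-up:
Each of the 4 symbol leaves contributes 0 ε-transitions.
  a ∪ b — 4 ε-transitions
  (a ∪ b)* — 8 ε-transitions
  (a ∪ b)* ∪ b — 12 ε-transitions
  ((a ∪ b)* ∪ b)* — 16 ε-transitions
  ((a ∪ b)* ∪ b)* ∪ a — 20 ε-transitions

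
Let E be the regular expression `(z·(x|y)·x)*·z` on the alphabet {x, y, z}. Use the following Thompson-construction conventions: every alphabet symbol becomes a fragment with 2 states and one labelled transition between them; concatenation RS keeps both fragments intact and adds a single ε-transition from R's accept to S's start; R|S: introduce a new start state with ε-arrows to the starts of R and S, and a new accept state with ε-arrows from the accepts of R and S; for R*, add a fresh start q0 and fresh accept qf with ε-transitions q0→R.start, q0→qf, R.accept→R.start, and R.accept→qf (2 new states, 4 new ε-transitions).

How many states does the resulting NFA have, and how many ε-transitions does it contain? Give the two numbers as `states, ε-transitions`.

14, 11

Building bottom-up:
Each of the 5 symbol leaves contributes 2 states and 0 ε-transitions.
  x|y : 6 states, 4 ε-transitions
  z·(x|y)·x : 10 states, 6 ε-transitions
  (z·(x|y)·x)* : 12 states, 10 ε-transitions
  (z·(x|y)·x)*·z : 14 states, 11 ε-transitions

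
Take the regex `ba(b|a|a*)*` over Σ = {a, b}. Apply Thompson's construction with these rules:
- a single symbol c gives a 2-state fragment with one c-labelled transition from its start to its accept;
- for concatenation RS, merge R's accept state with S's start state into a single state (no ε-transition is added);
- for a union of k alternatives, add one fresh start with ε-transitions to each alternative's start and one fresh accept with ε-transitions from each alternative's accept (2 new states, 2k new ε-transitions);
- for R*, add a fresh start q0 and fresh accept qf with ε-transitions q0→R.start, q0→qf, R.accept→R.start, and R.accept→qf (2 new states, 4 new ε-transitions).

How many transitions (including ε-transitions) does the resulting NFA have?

19

By structural recursion:
Each of the 5 symbol leaves contributes 1 transition (1 symbol, 0 ε).
  a* → 5 transitions (1 symbol, 4 ε)
  b|a|a* → 13 transitions (3 symbol, 10 ε)
  (b|a|a*)* → 17 transitions (3 symbol, 14 ε)
  ba(b|a|a*)* → 19 transitions (5 symbol, 14 ε)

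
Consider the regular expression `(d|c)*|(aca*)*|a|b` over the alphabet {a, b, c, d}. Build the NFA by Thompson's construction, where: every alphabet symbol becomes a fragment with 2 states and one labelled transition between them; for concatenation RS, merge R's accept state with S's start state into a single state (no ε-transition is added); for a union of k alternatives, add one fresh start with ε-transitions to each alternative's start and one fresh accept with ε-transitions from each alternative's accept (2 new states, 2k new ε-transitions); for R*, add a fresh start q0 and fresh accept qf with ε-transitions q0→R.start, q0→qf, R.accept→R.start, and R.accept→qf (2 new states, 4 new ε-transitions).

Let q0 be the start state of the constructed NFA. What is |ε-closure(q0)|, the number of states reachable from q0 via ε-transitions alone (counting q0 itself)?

12

Compute the ε-closure size of each fragment's start state recursively; a symbol fragment's start has no outgoing ε-edge, so its closure is just itself (size 1).
  d|c → C = 1 + 1 + 1 = 3 (the new accept is not ε-reachable since no branch accepts ε)
  (d|c)* → new start has ε-edges to the inner start and to the new accept, so C = 2 + 3 = 5
  a* → new start has ε-edges to the inner start and to the new accept, so C = 2 + 1 = 3
  aca* → C equals the left operand's closure size = 1 (its accept is not ε-reachable, so the closure stops there)
  (aca*)* → the star's fresh start ε-reaches both the body's start and the fresh accept: C = 2 + 1 = 3
  (d|c)*|(aca*)*|a|b → C = 1 (new start) + (5 + 3 + 1 + 1) + 1 (new accept, since some branch ε-reaches its own accept) = 12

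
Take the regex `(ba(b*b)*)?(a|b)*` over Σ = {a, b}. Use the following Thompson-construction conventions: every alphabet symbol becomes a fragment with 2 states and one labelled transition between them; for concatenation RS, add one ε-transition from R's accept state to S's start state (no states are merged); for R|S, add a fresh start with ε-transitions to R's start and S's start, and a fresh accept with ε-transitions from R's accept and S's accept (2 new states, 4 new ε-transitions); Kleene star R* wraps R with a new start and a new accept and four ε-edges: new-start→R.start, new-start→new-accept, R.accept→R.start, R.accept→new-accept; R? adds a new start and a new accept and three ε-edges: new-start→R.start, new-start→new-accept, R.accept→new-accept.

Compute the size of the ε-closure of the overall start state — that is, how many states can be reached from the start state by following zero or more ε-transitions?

8

Let C(F) = |ε-closure(F.start)| within fragment F, and note whether F accepts ε. Symbol fragments have C = 1 and do not accept ε. Then:
  b* → C = 1 (new start) + 1 (body) + 1 (new accept) = 3
  b*b → the left operand accepts ε, so the closure extends into the next operand (via the concat ε-link); C = 3 + 1 = 4
  (b*b)* → the star's fresh start ε-reaches both the body's start and the fresh accept: C = 2 + 4 = 6
  ba(b*b)* → same as the first factor's closure: C = 1
  (ba(b*b)*)? → C = 1 (new start) + 1 (body) + 1 (new accept, via ε) = 3
  a|b → C = 1 + 1 + 1 = 3 (the new accept is not ε-reachable since no branch accepts ε)
  (a|b)* → C = 1 (new start) + 3 (body) + 1 (new accept) = 5
  (ba(b*b)*)?(a|b)* → the left operand accepts ε, so the closure extends into the next operand (via the concat ε-link); C = 3 + 5 = 8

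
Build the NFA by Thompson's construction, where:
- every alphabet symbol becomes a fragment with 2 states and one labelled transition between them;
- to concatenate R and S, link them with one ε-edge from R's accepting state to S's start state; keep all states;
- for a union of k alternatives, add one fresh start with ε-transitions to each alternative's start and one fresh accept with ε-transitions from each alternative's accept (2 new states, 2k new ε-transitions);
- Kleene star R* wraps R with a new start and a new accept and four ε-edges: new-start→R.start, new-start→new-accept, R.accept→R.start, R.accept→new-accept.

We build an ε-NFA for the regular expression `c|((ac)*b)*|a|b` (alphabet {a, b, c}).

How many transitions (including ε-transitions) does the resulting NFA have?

24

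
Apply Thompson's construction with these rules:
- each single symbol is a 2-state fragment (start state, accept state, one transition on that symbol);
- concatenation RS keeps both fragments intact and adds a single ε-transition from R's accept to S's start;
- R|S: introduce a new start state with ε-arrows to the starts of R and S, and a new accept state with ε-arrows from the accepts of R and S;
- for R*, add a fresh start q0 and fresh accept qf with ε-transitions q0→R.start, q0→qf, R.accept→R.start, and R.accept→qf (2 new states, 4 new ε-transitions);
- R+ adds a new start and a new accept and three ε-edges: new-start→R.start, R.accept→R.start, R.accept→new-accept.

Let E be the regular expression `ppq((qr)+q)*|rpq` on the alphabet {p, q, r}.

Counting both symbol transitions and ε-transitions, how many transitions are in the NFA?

27

Bottom-up over the parse tree:
Each of the 9 symbol leaves contributes 1 transition (1 symbol, 0 ε).
  qr — 3 transitions (2 symbol, 1 ε)
  (qr)+ — 6 transitions (2 symbol, 4 ε)
  (qr)+q — 8 transitions (3 symbol, 5 ε)
  ((qr)+q)* — 12 transitions (3 symbol, 9 ε)
  ppq((qr)+q)* — 18 transitions (6 symbol, 12 ε)
  rpq — 5 transitions (3 symbol, 2 ε)
  ppq((qr)+q)*|rpq — 27 transitions (9 symbol, 18 ε)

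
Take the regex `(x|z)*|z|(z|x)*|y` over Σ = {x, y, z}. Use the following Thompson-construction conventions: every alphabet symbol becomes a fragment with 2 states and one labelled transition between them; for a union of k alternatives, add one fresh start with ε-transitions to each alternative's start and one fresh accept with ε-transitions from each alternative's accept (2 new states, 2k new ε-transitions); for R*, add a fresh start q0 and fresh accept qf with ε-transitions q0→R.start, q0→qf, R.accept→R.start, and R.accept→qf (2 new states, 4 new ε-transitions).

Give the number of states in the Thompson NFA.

22

By structural recursion:
Each of the 6 symbol leaves contributes a 2-state fragment.
  x|z = 6 states
  (x|z)* = 8 states
  z|x = 6 states
  (z|x)* = 8 states
  (x|z)*|z|(z|x)*|y = 22 states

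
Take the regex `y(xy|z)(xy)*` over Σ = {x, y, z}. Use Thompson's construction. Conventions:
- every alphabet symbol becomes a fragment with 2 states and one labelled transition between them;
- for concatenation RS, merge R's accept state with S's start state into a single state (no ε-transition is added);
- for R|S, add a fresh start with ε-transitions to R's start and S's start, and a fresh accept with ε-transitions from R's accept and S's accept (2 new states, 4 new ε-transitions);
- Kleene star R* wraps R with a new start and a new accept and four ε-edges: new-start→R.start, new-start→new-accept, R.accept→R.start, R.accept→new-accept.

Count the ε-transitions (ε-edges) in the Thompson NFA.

Building bottom-up:
Each of the 6 symbol leaves contributes 0 ε-transitions.
  xy — 0 ε-transitions
  xy|z — 4 ε-transitions
  xy — 0 ε-transitions
  (xy)* — 4 ε-transitions
  y(xy|z)(xy)* — 8 ε-transitions

8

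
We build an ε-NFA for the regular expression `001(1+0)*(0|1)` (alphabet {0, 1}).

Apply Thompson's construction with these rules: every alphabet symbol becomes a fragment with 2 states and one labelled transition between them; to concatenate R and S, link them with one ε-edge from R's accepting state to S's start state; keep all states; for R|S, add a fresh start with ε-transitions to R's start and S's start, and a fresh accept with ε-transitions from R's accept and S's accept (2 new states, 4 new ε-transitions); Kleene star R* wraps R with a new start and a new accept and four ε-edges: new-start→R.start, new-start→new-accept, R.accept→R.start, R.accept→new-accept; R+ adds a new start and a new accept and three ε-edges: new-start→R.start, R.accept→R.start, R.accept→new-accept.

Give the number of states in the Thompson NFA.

20

Bottom-up over the parse tree:
Each of the 7 symbol leaves contributes a 2-state fragment.
  1+ → 4 states
  1+0 → 6 states
  (1+0)* → 8 states
  0|1 → 6 states
  001(1+0)*(0|1) → 20 states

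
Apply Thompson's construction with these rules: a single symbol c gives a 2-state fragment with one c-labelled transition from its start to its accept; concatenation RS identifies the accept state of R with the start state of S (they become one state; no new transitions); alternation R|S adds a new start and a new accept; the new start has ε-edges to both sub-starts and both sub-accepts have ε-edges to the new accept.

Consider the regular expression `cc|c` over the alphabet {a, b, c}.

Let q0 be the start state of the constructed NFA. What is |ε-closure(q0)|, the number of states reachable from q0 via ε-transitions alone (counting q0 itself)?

3

Work bottom-up. For each fragment F, track |ε-closure(F.start)| and whether F's accept lies in that closure (i.e. whether F accepts ε). A single-symbol fragment has closure size 1 and does not accept ε.
  cc → same as the first factor's closure: |ε-closure| = 1
  cc|c → new start ε-reaches every alternative's start; none of them accept ε, so the new accept is not reached: |ε-closure| = 1 + 1 + 1 = 3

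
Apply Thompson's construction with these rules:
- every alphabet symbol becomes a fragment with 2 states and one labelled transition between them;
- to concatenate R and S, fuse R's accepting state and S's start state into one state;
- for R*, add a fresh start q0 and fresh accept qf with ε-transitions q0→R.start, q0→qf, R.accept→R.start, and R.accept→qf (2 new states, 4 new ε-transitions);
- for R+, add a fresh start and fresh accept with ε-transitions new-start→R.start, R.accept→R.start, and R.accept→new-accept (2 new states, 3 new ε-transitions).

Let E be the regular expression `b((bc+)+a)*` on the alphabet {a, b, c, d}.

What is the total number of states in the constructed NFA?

11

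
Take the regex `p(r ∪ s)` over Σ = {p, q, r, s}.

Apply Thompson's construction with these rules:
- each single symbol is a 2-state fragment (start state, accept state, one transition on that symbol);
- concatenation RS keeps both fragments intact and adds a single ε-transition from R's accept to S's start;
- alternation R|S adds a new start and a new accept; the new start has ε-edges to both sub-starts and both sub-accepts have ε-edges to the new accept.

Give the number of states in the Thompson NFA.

8

By structural recursion:
Each of the 3 symbol leaves contributes a 2-state fragment.
  r ∪ s — 6 states
  p(r ∪ s) — 8 states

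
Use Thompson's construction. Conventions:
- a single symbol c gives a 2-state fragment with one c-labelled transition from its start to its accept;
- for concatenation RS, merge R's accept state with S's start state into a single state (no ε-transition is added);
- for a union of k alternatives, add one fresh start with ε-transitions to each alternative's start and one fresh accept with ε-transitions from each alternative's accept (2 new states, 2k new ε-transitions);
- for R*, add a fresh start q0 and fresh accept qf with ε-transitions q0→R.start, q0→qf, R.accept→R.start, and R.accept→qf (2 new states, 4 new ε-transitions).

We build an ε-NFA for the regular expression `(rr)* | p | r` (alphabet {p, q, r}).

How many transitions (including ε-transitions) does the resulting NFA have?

14

Recursing over subexpressions:
Each of the 4 symbol leaves contributes 1 transition (1 symbol, 0 ε).
  rr : 2 transitions (2 symbol, 0 ε)
  (rr)* : 6 transitions (2 symbol, 4 ε)
  (rr)* | p | r : 14 transitions (4 symbol, 10 ε)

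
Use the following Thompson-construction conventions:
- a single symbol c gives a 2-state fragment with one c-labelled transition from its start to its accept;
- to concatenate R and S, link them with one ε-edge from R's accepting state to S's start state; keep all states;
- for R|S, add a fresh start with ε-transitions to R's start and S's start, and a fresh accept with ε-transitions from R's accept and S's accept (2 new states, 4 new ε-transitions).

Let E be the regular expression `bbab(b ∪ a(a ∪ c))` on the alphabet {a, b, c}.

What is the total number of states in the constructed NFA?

20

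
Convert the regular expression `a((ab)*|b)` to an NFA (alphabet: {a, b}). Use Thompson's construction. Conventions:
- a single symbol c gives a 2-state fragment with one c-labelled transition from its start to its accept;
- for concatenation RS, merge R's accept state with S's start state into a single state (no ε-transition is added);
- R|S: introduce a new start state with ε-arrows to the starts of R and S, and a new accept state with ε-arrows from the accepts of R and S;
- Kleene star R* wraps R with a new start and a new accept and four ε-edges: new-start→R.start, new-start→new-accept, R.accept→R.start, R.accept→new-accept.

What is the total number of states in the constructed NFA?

10

Building bottom-up:
Each of the 4 symbol leaves contributes a 2-state fragment.
  ab → 3 states
  (ab)* → 5 states
  (ab)*|b → 9 states
  a((ab)*|b) → 10 states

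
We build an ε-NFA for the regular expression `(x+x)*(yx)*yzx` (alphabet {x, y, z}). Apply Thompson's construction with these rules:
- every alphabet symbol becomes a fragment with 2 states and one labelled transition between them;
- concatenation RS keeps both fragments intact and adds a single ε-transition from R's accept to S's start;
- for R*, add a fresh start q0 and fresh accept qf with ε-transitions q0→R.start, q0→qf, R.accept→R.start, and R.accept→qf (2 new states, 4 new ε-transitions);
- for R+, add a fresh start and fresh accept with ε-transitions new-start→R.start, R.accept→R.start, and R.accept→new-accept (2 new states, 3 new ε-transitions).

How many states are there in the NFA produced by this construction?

20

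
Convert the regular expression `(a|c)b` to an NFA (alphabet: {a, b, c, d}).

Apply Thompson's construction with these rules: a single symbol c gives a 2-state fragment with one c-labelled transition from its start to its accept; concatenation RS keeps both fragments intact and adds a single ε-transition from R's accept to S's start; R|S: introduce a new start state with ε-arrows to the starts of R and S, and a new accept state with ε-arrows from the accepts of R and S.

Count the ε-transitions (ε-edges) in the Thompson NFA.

5

Per subexpression:
Each of the 3 symbol leaves contributes 0 ε-transitions.
  a|c → 4 ε-transitions
  (a|c)b → 5 ε-transitions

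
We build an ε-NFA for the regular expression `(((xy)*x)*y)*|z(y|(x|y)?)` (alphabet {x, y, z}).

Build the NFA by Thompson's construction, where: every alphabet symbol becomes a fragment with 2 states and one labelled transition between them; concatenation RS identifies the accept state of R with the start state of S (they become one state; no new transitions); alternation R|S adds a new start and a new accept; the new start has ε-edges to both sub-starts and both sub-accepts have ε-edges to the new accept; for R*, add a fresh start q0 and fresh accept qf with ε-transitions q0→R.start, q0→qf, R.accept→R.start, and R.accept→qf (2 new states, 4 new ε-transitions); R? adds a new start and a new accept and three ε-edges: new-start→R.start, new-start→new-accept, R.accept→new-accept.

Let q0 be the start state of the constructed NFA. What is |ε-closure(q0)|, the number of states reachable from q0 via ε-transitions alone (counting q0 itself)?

Let C(F) = |ε-closure(F.start)| within fragment F, and note whether F accepts ε. Symbol fragments have C = 1 and do not accept ε. Then:
  xy : |ε-closure| equals the left operand's closure size = 1 (its accept is not ε-reachable, so the closure stops there)
  (xy)* : |ε-closure| = 1 (new start) + 1 (body) + 1 (new accept) = 3
  (xy)*x : |ε-closure| = 3 + (1−1) = 3 (closure spills across the concat boundary because the left factor accepts ε)
  ((xy)*x)* : new start has ε-edges to the inner start and to the new accept, so |ε-closure| = 2 + 3 = 5
  ((xy)*x)*y : the left operand accepts ε, so the closure extends into the next operand (the shared merged state is already counted); |ε-closure| = 5 + (1−1) = 5
  (((xy)*x)*y)* : the star's fresh start ε-reaches both the body's start and the fresh accept: |ε-closure| = 2 + 5 = 7
  x|y : new start ε-reaches every alternative's start; none of them accept ε, so the new accept is not reached: |ε-closure| = 1 + 1 + 1 = 3
  (x|y)? : new start has ε-edges to the inner start and to the new accept, so |ε-closure| = 2 + 3 = 5
  y|(x|y)? : new start ε-reaches every alternative's start; at least one alternative accepts ε, so the union's new accept is reached too: |ε-closure| = 1 + 1 + 5 + 1 = 8
  z(y|(x|y)?) : |ε-closure| equals the left operand's closure size = 1 (its accept is not ε-reachable, so the closure stops there)
  (((xy)*x)*y)*|z(y|(x|y)?) : |ε-closure| = 1 (new start) + (7 + 1) + 1 (new accept, since some branch ε-reaches its own accept) = 10

10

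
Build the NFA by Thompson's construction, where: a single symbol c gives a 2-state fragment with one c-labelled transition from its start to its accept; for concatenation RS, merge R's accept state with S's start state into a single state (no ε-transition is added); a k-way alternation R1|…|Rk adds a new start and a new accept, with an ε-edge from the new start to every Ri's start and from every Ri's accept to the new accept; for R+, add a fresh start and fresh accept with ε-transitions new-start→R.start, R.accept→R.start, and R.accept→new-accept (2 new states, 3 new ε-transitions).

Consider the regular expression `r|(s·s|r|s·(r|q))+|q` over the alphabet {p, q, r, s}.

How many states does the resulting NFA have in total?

22

Recursing over subexpressions:
Each of the 8 symbol leaves contributes a 2-state fragment.
  s·s → 3 states
  r|q → 6 states
  s·(r|q) → 7 states
  s·s|r|s·(r|q) → 14 states
  (s·s|r|s·(r|q))+ → 16 states
  r|(s·s|r|s·(r|q))+|q → 22 states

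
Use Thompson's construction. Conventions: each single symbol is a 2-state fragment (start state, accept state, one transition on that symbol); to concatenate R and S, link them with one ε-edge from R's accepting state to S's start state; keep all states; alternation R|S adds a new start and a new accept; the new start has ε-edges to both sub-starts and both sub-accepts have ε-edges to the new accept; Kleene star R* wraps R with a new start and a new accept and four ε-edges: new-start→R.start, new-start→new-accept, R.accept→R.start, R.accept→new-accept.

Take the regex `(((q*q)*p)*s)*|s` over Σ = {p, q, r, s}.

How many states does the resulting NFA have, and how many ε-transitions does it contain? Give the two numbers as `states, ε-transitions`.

20, 23

Recursing over subexpressions:
Each of the 5 symbol leaves contributes 2 states and 0 ε-transitions.
  q* → 4 states, 4 ε-transitions
  q*q → 6 states, 5 ε-transitions
  (q*q)* → 8 states, 9 ε-transitions
  (q*q)*p → 10 states, 10 ε-transitions
  ((q*q)*p)* → 12 states, 14 ε-transitions
  ((q*q)*p)*s → 14 states, 15 ε-transitions
  (((q*q)*p)*s)* → 16 states, 19 ε-transitions
  (((q*q)*p)*s)*|s → 20 states, 23 ε-transitions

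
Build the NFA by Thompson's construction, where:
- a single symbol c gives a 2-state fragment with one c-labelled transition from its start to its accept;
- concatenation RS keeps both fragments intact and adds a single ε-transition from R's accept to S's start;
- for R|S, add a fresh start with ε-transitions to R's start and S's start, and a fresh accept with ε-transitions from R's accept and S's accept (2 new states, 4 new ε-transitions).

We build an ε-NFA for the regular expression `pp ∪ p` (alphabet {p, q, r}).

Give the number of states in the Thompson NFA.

Recursing over subexpressions:
Each of the 3 symbol leaves contributes a 2-state fragment.
  pp : 4 states
  pp ∪ p : 8 states

8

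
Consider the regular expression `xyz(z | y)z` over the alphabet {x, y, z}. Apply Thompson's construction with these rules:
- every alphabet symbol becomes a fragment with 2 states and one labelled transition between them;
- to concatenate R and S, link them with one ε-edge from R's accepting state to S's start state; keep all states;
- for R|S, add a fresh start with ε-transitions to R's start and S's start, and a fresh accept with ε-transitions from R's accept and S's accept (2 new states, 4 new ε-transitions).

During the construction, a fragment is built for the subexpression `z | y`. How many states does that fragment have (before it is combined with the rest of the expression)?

6

Fragment for `z | y`:
Each of the 2 symbol leaves contributes a 2-state fragment.
  z | y — 6 states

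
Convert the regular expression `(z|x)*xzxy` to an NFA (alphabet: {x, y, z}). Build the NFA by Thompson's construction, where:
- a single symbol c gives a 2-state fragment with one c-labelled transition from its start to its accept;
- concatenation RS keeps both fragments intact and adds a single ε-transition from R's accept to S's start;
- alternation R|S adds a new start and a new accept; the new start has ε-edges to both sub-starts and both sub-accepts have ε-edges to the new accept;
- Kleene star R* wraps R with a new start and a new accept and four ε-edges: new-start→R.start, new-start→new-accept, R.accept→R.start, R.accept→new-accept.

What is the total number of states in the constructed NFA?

16

By structural recursion:
Each of the 6 symbol leaves contributes a 2-state fragment.
  z|x : 6 states
  (z|x)* : 8 states
  (z|x)*xzxy : 16 states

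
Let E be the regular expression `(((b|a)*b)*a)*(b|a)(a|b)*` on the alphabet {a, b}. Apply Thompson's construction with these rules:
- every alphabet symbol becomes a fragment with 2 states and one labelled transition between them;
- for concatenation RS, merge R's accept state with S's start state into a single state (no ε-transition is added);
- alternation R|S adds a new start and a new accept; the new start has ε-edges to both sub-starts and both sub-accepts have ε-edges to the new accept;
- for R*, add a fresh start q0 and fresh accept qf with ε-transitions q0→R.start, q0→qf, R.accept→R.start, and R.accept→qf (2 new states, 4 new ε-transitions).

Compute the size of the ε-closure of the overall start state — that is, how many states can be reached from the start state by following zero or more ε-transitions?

11

Work bottom-up. For each fragment F, track |ε-closure(F.start)| and whether F's accept lies in that closure (i.e. whether F accepts ε). A single-symbol fragment has closure size 1 and does not accept ε.
  b|a → C = 1 + 1 + 1 = 3 (the new accept is not ε-reachable since no branch accepts ε)
  (b|a)* → the star's fresh start ε-reaches both the body's start and the fresh accept: C = 2 + 3 = 5
  (b|a)*b → C = 5 + (1−1) = 5 (closure spills across the concat boundary because the left factor accepts ε)
  ((b|a)*b)* → the star's fresh start ε-reaches both the body's start and the fresh accept: C = 2 + 5 = 7
  ((b|a)*b)*a → C = 7 + (1−1) = 7 (closure spills across the concat boundary because the left factor accepts ε)
  (((b|a)*b)*a)* → new start has ε-edges to the inner start and to the new accept, so C = 2 + 7 = 9
  b|a → C = 1 + 1 + 1 = 3 (the new accept is not ε-reachable since no branch accepts ε)
  a|b → new start ε-reaches every alternative's start; none of them accept ε, so the new accept is not reached: C = 1 + 1 + 1 = 3
  (a|b)* → the star's fresh start ε-reaches both the body's start and the fresh accept: C = 2 + 3 = 5
  (((b|a)*b)*a)*(b|a)(a|b)* → the left operand accepts ε, so the closure extends into the next operand (the shared merged state is already counted); C = 9 + (3−1) = 11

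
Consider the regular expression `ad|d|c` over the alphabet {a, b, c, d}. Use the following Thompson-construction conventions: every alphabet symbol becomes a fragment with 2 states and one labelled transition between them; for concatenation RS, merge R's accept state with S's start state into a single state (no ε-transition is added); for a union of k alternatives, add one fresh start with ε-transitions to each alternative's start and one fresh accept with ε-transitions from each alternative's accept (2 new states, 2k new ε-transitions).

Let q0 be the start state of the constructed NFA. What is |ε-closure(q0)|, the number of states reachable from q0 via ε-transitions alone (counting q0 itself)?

4

Work bottom-up. For each fragment F, track |ε-closure(F.start)| and whether F's accept lies in that closure (i.e. whether F accepts ε). A single-symbol fragment has closure size 1 and does not accept ε.
  ad → |ε-closure| equals the left operand's closure size = 1 (its accept is not ε-reachable, so the closure stops there)
  ad|d|c → new start ε-reaches every alternative's start; none of them accept ε, so the new accept is not reached: |ε-closure| = 1 + 1 + 1 + 1 = 4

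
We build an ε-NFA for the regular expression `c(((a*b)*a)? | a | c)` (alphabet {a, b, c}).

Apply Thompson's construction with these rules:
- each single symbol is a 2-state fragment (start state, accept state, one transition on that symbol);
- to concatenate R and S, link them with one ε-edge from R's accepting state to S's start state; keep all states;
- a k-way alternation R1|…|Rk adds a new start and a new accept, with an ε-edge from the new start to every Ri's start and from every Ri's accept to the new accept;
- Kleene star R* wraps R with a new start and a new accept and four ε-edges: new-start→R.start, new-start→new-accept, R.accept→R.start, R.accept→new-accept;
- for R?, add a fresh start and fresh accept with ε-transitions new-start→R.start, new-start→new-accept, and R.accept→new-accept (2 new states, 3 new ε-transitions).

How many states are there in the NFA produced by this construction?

By structural recursion:
Each of the 6 symbol leaves contributes a 2-state fragment.
  a* → 4 states
  a*b → 6 states
  (a*b)* → 8 states
  (a*b)*a → 10 states
  ((a*b)*a)? → 12 states
  ((a*b)*a)? | a | c → 18 states
  c(((a*b)*a)? | a | c) → 20 states

20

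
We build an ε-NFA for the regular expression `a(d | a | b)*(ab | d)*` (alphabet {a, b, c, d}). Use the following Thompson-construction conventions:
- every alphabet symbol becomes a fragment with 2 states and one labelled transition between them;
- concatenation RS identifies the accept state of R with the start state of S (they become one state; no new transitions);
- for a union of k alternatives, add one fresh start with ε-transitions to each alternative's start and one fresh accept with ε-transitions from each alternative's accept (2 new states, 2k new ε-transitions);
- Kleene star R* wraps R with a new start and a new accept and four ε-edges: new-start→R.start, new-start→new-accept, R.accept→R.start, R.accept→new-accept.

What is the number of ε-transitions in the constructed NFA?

18

Recursing over subexpressions:
Each of the 7 symbol leaves contributes 0 ε-transitions.
  d | a | b : 6 ε-transitions
  (d | a | b)* : 10 ε-transitions
  ab : 0 ε-transitions
  ab | d : 4 ε-transitions
  (ab | d)* : 8 ε-transitions
  a(d | a | b)*(ab | d)* : 18 ε-transitions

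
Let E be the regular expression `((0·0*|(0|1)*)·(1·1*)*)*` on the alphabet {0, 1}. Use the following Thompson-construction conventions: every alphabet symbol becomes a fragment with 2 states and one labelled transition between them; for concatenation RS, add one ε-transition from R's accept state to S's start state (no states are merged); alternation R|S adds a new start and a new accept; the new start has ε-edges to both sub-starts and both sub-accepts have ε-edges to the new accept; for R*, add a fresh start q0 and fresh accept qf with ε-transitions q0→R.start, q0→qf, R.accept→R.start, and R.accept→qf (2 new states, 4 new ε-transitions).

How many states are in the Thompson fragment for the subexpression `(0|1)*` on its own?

8

Fragment for `(0|1)*`:
Each of the 2 symbol leaves contributes a 2-state fragment.
  0|1 = 6 states
  (0|1)* = 8 states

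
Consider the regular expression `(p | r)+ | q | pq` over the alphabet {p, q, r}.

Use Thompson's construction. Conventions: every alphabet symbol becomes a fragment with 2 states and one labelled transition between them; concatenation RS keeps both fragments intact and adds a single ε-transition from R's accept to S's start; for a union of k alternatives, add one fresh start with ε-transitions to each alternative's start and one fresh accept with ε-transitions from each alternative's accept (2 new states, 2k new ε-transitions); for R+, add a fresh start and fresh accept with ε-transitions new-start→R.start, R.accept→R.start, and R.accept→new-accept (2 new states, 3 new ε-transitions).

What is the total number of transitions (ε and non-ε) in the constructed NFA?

19

Per subexpression:
Each of the 5 symbol leaves contributes 1 transition (1 symbol, 0 ε).
  p | r = 6 transitions (2 symbol, 4 ε)
  (p | r)+ = 9 transitions (2 symbol, 7 ε)
  pq = 3 transitions (2 symbol, 1 ε)
  (p | r)+ | q | pq = 19 transitions (5 symbol, 14 ε)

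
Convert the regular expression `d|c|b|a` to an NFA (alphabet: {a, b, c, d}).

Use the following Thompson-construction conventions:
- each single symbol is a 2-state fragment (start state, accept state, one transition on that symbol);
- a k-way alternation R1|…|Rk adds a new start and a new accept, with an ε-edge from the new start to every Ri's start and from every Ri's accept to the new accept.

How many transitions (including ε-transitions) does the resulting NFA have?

12

Recursing over subexpressions:
Each of the 4 symbol leaves contributes 1 transition (1 symbol, 0 ε).
  d|c|b|a → 12 transitions (4 symbol, 8 ε)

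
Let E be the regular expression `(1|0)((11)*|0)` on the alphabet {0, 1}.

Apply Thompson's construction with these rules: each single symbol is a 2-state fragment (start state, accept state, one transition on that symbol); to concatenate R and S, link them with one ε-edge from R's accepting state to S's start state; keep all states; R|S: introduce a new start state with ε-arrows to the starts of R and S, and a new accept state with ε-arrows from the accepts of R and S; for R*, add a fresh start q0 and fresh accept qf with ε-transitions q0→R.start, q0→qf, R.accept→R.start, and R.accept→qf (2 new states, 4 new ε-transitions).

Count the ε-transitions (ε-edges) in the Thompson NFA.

14

Building bottom-up:
Each of the 5 symbol leaves contributes 0 ε-transitions.
  1|0 — 4 ε-transitions
  11 — 1 ε-transition
  (11)* — 5 ε-transitions
  (11)*|0 — 9 ε-transitions
  (1|0)((11)*|0) — 14 ε-transitions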